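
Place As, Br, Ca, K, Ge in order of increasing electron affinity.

K is in period 4, group 1; Ca is in period 4, group 2; Ge is in period 4, group 14; As is in period 4, group 15; Br is in period 4, group 17.
Adding an electron releases more energy for atoms nearer the top right (short of the noble gases).
All lie in period 4; the across-period trend (electron affinity increases left to right) applies, with the exception below.
Note the exception: K has a higher electron affinity than Ca, contrary to the simple trend — adding an electron to Ca (ns²) has to open a new, higher-energy np subshell, which is unfavourable.
Note the exception: Ge has a higher electron affinity than As, contrary to the simple trend — adding an electron to As's half-filled 4p³ is unfavourable, so Ge (4p²) has the more exothermic EA.
Tabulated electron affinity (kJ/mol): K 48, Ca 2, Ge 119, As 78, Br 325.
So from lowest to highest: Ca < K < As < Ge < Br.

Ca < K < As < Ge < Br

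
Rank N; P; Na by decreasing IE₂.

Na > N > P

IE_2 is the cost of taking one more electron from the +1 cation: N⁺ still has 4 valence electrons; P⁺ still has 4 valence electrons; Na⁺ is the bare [Ne] core.
Pulling an electron out of a noble-gas core costs far more than removing a remaining valence electron, so Na sits at the high end of IE_2.
Valence configurations: N⁺ [He]2s²2p², P⁺ [Ne]3s²3p².
The numbers (kJ/mol): N 2856, P 1907, Na 4562.
Overall IE_2 order: P < N < Na.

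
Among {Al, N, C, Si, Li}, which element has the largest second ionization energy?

Li

After 1 electron has been removed, what remains? Al⁺ still has 2 valence electrons; N⁺ still has 4 valence electrons; C⁺ still has 3 valence electrons; Si⁺ still has 3 valence electrons; Li⁺ is the bare [He] core.
Core electrons are held far more tightly than valence electrons, so Li tops the IE_2 order.
Valence configurations: Al⁺ [Ne]3s², N⁺ [He]2s²2p², C⁺ [He]2s²2p¹, Si⁺ [Ne]3s²3p¹.
Si⁺ loses a lone 3p electron whereas Al⁺ must break into a filled 3s² pair, so IE_2(Al) > IE_2(Si) even though Si has the higher nuclear charge.
The numbers (kJ/mol): Al 1817, N 2856, C 2353, Si 1577, Li 7298.
Hence IE_2: Si < Al < C < N < Li.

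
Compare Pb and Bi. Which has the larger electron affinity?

Bi

Pb is in period 6, group 14; Bi is in period 6, group 15.
Electron affinity generally becomes more exothermic across a period toward the halogens and less exothermic down a group.
All lie in period 6, so electron affinity increases left to right.
So Bi has the larger electron affinity (Bi > Pb).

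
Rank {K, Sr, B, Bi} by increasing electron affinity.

B is in period 2, group 13; K is in period 4, group 1; Sr is in period 5, group 2; Bi is in period 6, group 15.
Electron affinity generally becomes more exothermic across a period toward the halogens and less exothermic down a group.
Neither a single period nor a single group — weigh both effects.
B > Sr: both effects reinforce here, so B is clearly the higher of the two.
K > B: this pair runs against the simple trend — see the exception note.
Bi > K: the two effects oppose for this pair; the across-period effect wins (91 vs 48 kJ/mol).
Note the exception: K has a higher electron affinity than B, contrary to the simple trend — B's ns²np¹ configuration gives only a small electron affinity — the sparsely filled np subshell binds an added electron weakly.
Tabulated electron affinity (kJ/mol): B 27, K 48, Sr 5, Bi 91.
So from lowest to highest: Sr < B < K < Bi.

Sr < B < K < Bi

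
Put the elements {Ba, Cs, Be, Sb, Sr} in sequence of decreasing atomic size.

Cs > Ba > Sr > Sb > Be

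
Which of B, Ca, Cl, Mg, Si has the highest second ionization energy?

After 1 electron has been removed, what remains? B⁺ still has 2 valence electrons; Ca⁺ still has 1 valence electron; Cl⁺ still has 6 valence electrons; Mg⁺ still has 1 valence electron; Si⁺ still has 3 valence electrons.
All are still removing valence electrons, so compare the +1 ions as you would atoms: IE_2 generally rises across a period (higher Z_eff) and falls down a group (larger shell), subject to the usual subshell exceptions.
Valence configurations: B⁺ [He]2s², Ca⁺ [Ar]4s¹, Cl⁺ [Ne]3s²3p⁴, Mg⁺ [Ne]3s¹, Si⁺ [Ne]3s²3p¹.
Tabulated IE_2 (kJ/mol): B 2427, Ca 1145, Cl 2298, Mg 1451, Si 1577.
Putting it together, IE_2: Ca < Mg < Si < Cl < B.

B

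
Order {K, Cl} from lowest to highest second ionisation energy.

The second ionization energy removes an electron from the +1 ion. For each element: K⁺ is the bare [Ar] core; Cl⁺ still has 6 valence electrons.
Breaking into a closed-shell core is much more expensive than removing a leftover valence electron — K has the largest IE_2 here.
Tabulated IE_2 (kJ/mol): K 3052, Cl 2298.
Hence IE_2: Cl < K.

Cl < K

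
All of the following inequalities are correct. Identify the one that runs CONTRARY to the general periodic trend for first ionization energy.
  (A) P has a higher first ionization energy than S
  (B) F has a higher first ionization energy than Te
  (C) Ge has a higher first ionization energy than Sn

The general trend: first ionization energy increases across a period and decreases down a group.
(A) P (period 3, group 15) vs S (period 3, group 16): the stated order contradicts the simple trend.
(B) F (period 2, group 17) vs Te (period 5, group 16): the stated order agrees with the simple trend.
(C) Ge (period 4, group 14) vs Sn (period 5, group 14): the stated order agrees with the simple trend.
The exception is (A): S (3p⁴) ionizes more easily than half-filled P (3p³) because the paired 3p electron in S is pushed out by e⁻–e⁻ repulsion.

(A)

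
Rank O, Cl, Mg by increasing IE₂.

After 1 electron has been removed, what remains? O⁺ still has 5 valence electrons; Cl⁺ still has 6 valence electrons; Mg⁺ still has 1 valence electron.
All are still removing valence electrons, so compare the +1 ions as you would atoms: IE_2 generally rises across a period (higher Z_eff) and falls down a group (larger shell), subject to the usual subshell exceptions.
Valence configurations: O⁺ [He]2s²2p³, Cl⁺ [Ne]3s²3p⁴, Mg⁺ [Ne]3s¹.
The numbers (kJ/mol): O 3388, Cl 2298, Mg 1451.
Hence IE_2: Mg < Cl < O.

Mg < Cl < O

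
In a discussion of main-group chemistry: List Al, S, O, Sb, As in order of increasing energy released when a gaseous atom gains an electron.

Adding an electron releases more energy for atoms nearer the top right (short of the noble gases).
Neither a single period nor a single group — weigh both effects.
As > Al: the two effects oppose for this pair; the across-period effect wins (78 vs 42 kJ/mol).
Sb > As: this pair runs against the simple trend — see the exception note.
O > Sb: relative to Sb, both the across-period and down-group shifts push O's electron affinity up.
S > O: this pair runs against the simple trend — see the exception note.
Note the exception: Sb has a higher electron affinity than As, contrary to the simple trend — both are half-filled np³, but the pairing/repulsion penalty for the added electron shrinks as the p orbitals become larger and more diffuse down the group, and for Sb that outweighs the weaker nuclear attraction.
Note the exception: S has a higher electron affinity than O, contrary to the simple trend — the compact 2p subshell of O repels the added electron more than S's larger 3p does.
Tabulated electron affinity (kJ/mol): O 141, Al 42, S 200, As 78, Sb 103.
So from lowest to highest: Al < As < Sb < O < S.

Al < As < Sb < O < S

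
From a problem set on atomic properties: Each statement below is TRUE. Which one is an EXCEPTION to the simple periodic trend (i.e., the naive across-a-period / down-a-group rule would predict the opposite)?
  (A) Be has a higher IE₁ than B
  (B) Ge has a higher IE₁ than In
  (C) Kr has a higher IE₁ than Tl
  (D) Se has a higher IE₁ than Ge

The general trend: IE₁ increases across a period and decreases down a group.
(A) Be (period 2, group 2) vs B (period 2, group 13): the stated order contradicts the simple trend.
(B) Ge (period 4, group 14) vs In (period 5, group 13): the stated order agrees with the simple trend.
(C) Kr (period 4, group 18) vs Tl (period 6, group 13): the stated order agrees with the simple trend.
(D) Se (period 4, group 16) vs Ge (period 4, group 14): the stated order agrees with the simple trend.
The exception is (A): removing B's lone 2p electron is easier than breaking Be's filled 2s².

(A)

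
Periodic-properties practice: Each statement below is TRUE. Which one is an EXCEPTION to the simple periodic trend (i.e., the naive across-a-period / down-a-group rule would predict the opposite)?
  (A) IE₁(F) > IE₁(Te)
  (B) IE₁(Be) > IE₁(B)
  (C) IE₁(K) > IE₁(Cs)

(B)

The general trend: IE₁ increases across a period and decreases down a group.
(A) F (period 2, group 17) vs Te (period 5, group 16): the stated order agrees with the simple trend.
(B) Be (period 2, group 2) vs B (period 2, group 13): the stated order contradicts the simple trend.
(C) K (period 4, group 1) vs Cs (period 6, group 1): the stated order agrees with the simple trend.
The exception is (B): removing B's lone 2p electron is easier than breaking Be's filled 2s².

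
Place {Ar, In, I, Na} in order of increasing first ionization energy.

Na is in period 3, group 1; Ar is in period 3, group 18; In is in period 5, group 13; I is in period 5, group 17.
Across a period the outer electron is held more tightly (higher IE₁); down a group it sits in a higher shell, more shielded, and comes off more easily.
These span different periods and groups, so the two trends combine.
In > Na: period and group pull opposite ways; the across-period shift dominates (558 vs 496 kJ/mol).
I > In: I lies to the right of In in period 5, so the across-period effect alone puts I higher.
Ar > I: relative to I, both the across-period and down-group shifts push Ar's first ionization energy up.
Approximate values (kJ/mol): Na 496, Ar 1521, In 558, I 1008.
So from lowest to highest: Na < In < I < Ar.

Na, In, I, Ar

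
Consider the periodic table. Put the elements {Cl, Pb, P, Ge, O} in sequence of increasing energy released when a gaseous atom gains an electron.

Pb < P < Ge < O < Cl

O is in period 2, group 16; P is in period 3, group 15; Cl is in period 3, group 17; Ge is in period 4, group 14; Pb is in period 6, group 14.
Electron affinity generally becomes more exothermic across a period toward the halogens and less exothermic down a group.
These span different periods and groups, so the two trends combine.
P > Pb: relative to Pb, both the across-period and down-group shifts push P's electron affinity up.
Ge > P: this pair runs against the simple trend — see the exception note.
O > Ge: both effects reinforce here, so O is clearly the higher of the two.
Cl > O: period and group pull opposite ways; the across-period shift dominates (349 vs 141 kJ/mol).
Note the exception: Ge has a higher electron affinity than P, contrary to the simple trend — adding an electron to P's half-filled np³ subshell costs electron-pairing energy.
Approximate values (kJ/mol): O 141, P 72, Cl 349, Ge 119, Pb 35.
So from lowest to highest: Pb < P < Ge < O < Cl.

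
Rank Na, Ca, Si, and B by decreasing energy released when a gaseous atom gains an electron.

B is in period 2, group 13; Na is in period 3, group 1; Si is in period 3, group 14; Ca is in period 4, group 2.
Atoms with high Z_eff and room in the valence shell (especially the halogens) have the most exothermic electron affinities.
Neither a single period nor a single group — weigh both effects.
B > Ca: both effects reinforce here, so B is clearly the higher of the two.
Na > B: this pair runs against the simple trend — see the exception note.
Si > Na: Si lies to the right of Na in period 3, so the across-period effect alone puts Si higher.
Note the exception: Na has a higher electron affinity than B, contrary to the simple trend — B's ns²np¹ configuration gives only a small electron affinity — the sparsely filled np subshell binds an added electron weakly.
Tabulated electron affinity (kJ/mol): B 27, Na 53, Si 134, Ca 2.
So from highest to lowest: Si > Na > B > Ca.

Si, Na, B, Ca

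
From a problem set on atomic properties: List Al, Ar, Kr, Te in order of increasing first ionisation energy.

Al < Te < Kr < Ar

Al is in period 3, group 13; Ar is in period 3, group 18; Kr is in period 4, group 18; Te is in period 5, group 16.
Removing the outermost electron gets harder across a period and easier down a group.
Here both period and group differ, so the two effects have to be weighed against each other.
Te > Al: the two effects oppose for this pair; the across-period effect wins (869 vs 578 kJ/mol).
Kr > Te: relative to Te, both the across-period and down-group shifts push Kr's first ionization energy up.
Ar > Kr: Ar sits above Kr in group 18, so the down-group effect alone puts Ar higher.
Tabulated first ionization energy (kJ/mol): Al 578, Ar 1521, Kr 1351, Te 869.
So from lowest to highest: Al < Te < Kr < Ar.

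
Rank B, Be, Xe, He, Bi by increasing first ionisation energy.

Bi, B, Be, Xe, He

He is in period 1, group 18; Be is in period 2, group 2; B is in period 2, group 13; Xe is in period 5, group 18; Bi is in period 6, group 15.
Removing the outermost electron gets harder across a period and easier down a group.
Neither a single period nor a single group — weigh both effects.
B > Bi: the two effects oppose for this pair; the down-group effect wins (801 vs 703 kJ/mol).
Be > B: this pair runs against the simple trend — see the exception note.
Xe > Be: the two effects oppose for this pair; the across-period effect wins (1170 vs 900 kJ/mol).
He > Xe: they share group 18; the group trend gives He the larger value.
Note the exception: Be has a higher first ionization energy than B, contrary to the simple trend — removing B's lone 2p electron is easier than breaking Be's filled 2s².
For reference (kJ/mol): He 2372, Be 900, B 801, Xe 1170, Bi 703.
So from lowest to highest: Bi < B < Be < Xe < He.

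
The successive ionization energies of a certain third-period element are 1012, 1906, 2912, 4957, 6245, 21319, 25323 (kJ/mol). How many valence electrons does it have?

Look for the largest jump between consecutive ionization energies: IE6/IE5 ≈ 3.4, far larger than any earlier ratio.
That jump marks the point where a core electron is being removed. So the atom has 5 valence electrons.

5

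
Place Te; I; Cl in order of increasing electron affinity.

Cl is in period 3, group 17; Te is in period 5, group 16; I is in period 5, group 17.
Electron affinity generally becomes more exothermic across a period toward the halogens and less exothermic down a group.
These span different periods and groups, so the two trends combine.
I > Te: I lies to the right of Te in period 5, so the across-period effect alone puts I higher.
Cl > I: Cl sits above I in group 17, so the down-group effect alone puts Cl higher.
Tabulated electron affinity (kJ/mol): Cl 349, Te 190, I 295.
So from lowest to highest: Te < I < Cl.

Te < I < Cl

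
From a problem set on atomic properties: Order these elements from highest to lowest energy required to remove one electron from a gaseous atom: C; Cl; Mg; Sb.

Cl, C, Sb, Mg

C is in period 2, group 14; Mg is in period 3, group 2; Cl is in period 3, group 17; Sb is in period 5, group 15.
Across a period the outer electron is held more tightly (higher IE₁); down a group it sits in a higher shell, more shielded, and comes off more easily.
Here both period and group differ, so the two effects have to be weighed against each other.
Sb > Mg: period and group pull opposite ways; the across-period shift dominates (831 vs 738 kJ/mol).
C > Sb: the two effects oppose for this pair; the down-group effect wins (1086 vs 831 kJ/mol).
Cl > C: the two effects oppose for this pair; the across-period effect wins (1251 vs 1086 kJ/mol).
Approximate values (kJ/mol): C 1086, Mg 738, Cl 1251, Sb 831.
So from highest to lowest: Cl > C > Sb > Mg.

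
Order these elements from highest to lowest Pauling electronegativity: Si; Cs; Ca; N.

N > Si > Ca > Cs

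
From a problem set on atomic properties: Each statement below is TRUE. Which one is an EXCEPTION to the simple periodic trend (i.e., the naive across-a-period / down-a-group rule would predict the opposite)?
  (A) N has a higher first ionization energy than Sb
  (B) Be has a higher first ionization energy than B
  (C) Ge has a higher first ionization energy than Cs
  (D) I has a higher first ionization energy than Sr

The general trend: first ionization energy increases across a period and decreases down a group.
(A) N (period 2, group 15) vs Sb (period 5, group 15): the stated order agrees with the simple trend.
(B) Be (period 2, group 2) vs B (period 2, group 13): the stated order contradicts the simple trend.
(C) Ge (period 4, group 14) vs Cs (period 6, group 1): the stated order agrees with the simple trend.
(D) I (period 5, group 17) vs Sr (period 5, group 2): the stated order agrees with the simple trend.
The exception is (B): removing B's lone 2p electron is easier than breaking Be's filled 2s².

(B)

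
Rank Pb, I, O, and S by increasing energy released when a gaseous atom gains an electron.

Pb, O, S, I

O is in period 2, group 16; S is in period 3, group 16; I is in period 5, group 17; Pb is in period 6, group 14.
Electron affinity generally becomes more exothermic across a period toward the halogens and less exothermic down a group.
Here both period and group differ, so the two effects have to be weighed against each other.
O > Pb: both effects reinforce here, so O is clearly the higher of the two.
S > O: this pair runs against the simple trend — see the exception note.
I > S: period and group pull opposite ways; the across-period shift dominates (295 vs 200 kJ/mol).
Note the exception: S has a higher electron affinity than O, contrary to the simple trend — the compact 2p subshell of O repels the added electron more than S's larger 3p does.
For reference (kJ/mol): O 141, S 200, I 295, Pb 35.
So from lowest to highest: Pb < O < S < I.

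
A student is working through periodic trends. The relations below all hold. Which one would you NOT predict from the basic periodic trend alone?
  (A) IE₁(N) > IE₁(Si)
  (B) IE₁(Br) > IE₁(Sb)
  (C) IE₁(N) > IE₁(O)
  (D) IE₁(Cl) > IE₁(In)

The general trend: IE₁ increases across a period and decreases down a group.
(A) N (period 2, group 15) vs Si (period 3, group 14): the stated order agrees with the simple trend.
(B) Br (period 4, group 17) vs Sb (period 5, group 15): the stated order agrees with the simple trend.
(C) N (period 2, group 15) vs O (period 2, group 16): the stated order contradicts the simple trend.
(D) Cl (period 3, group 17) vs In (period 5, group 13): the stated order agrees with the simple trend.
The exception is (C): pairing an electron in O's 2p⁴ costs repulsion energy, so O ionizes more easily than half-filled N (2p³).

(C)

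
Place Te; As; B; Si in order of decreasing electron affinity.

Te > Si > As > B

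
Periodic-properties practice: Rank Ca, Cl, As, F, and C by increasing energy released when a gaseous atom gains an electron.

Ca < As < C < F < Cl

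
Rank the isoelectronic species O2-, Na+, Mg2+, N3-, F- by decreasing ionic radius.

N3- > O2- > F- > Na+ > Mg2+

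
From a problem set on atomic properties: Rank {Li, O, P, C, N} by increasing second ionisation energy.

P < C < N < O < Li

The second ionization energy removes an electron from the +1 ion. For each element: Li⁺ is the bare [He] core; O⁺ still has 5 valence electrons; P⁺ still has 4 valence electrons; C⁺ still has 3 valence electrons; N⁺ still has 4 valence electrons.
Pulling an electron out of a noble-gas core costs far more than removing a remaining valence electron, so Li sits at the high end of IE_2.
Valence configurations: O⁺ [He]2s²2p³, P⁺ [Ne]3s²3p², C⁺ [He]2s²2p¹, N⁺ [He]2s²2p².
Approximate IE_2 values (kJ/mol): Li 7298, O 3388, P 1907, C 2353, N 2856.
Overall IE_2 order: P < C < N < O < Li.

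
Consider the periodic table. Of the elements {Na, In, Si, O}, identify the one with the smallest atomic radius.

O

O is in period 2, group 16; Na is in period 3, group 1; Si is in period 3, group 14; In is in period 5, group 13.
Across a period the added protons contract the valence shell; down a group each new principal shell makes the atom larger.
Neither a single period nor a single group — weigh both effects.
Si > O: relative to O, both the across-period and down-group shifts push Si's atomic radius up.
In > Si: relative to Si, both the across-period and down-group shifts push In's atomic radius up.
Na > In: period and group pull opposite ways; the across-period shift dominates (155 vs 142 pm).
Tabulated atomic radius (pm): O 63, Na 155, Si 116, In 142.
The smallest atomic radius among these belongs to O.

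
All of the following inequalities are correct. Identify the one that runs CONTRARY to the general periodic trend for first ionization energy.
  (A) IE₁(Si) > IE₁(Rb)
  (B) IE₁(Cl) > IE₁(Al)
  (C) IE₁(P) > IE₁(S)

(C)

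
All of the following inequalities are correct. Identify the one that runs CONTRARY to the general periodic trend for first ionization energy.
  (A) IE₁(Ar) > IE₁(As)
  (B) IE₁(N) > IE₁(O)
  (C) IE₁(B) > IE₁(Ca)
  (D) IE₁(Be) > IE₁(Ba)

The general trend: first ionization energy increases across a period and decreases down a group.
(A) Ar (period 3, group 18) vs As (period 4, group 15): the stated order agrees with the simple trend.
(B) N (period 2, group 15) vs O (period 2, group 16): the stated order contradicts the simple trend.
(C) B (period 2, group 13) vs Ca (period 4, group 2): the stated order agrees with the simple trend.
(D) Be (period 2, group 2) vs Ba (period 6, group 2): the stated order agrees with the simple trend.
The exception is (B): pairing an electron in O's 2p⁴ costs repulsion energy, so O ionizes more easily than half-filled N (2p³).

(B)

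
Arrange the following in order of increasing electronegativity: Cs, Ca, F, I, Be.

Cs < Ca < Be < I < F

Be is in period 2, group 2; F is in period 2, group 17; Ca is in period 4, group 2; I is in period 5, group 17; Cs is in period 6, group 1.
Atoms toward the upper right of the periodic table pull bonding electrons most strongly.
These span different periods and groups, so the two trends combine.
Ca > Cs: relative to Cs, both the across-period and down-group shifts push Ca's electronegativity up.
Be > Ca: Be sits above Ca in group 2, so the down-group effect alone puts Be higher.
I > Be: period and group pull opposite ways; the across-period shift dominates (2.66 vs 1.57).
F > I: they share group 17; the group trend gives F the larger value.
For reference (Pauling): Be 1.57, F 3.98, Ca 1.00, I 2.66, Cs 0.79.
So from lowest to highest: Cs < Ca < Be < I < F.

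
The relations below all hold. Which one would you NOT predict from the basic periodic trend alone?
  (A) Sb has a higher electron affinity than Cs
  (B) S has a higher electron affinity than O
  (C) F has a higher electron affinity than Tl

(B)

The general trend: electron affinity increases across a period and decreases down a group.
(A) Sb (period 5, group 15) vs Cs (period 6, group 1): the stated order agrees with the simple trend.
(B) S (period 3, group 16) vs O (period 2, group 16): the stated order contradicts the simple trend.
(C) F (period 2, group 17) vs Tl (period 6, group 13): the stated order agrees with the simple trend.
The exception is (B): the compact 2p subshell of O repels the added electron more than S's larger 3p does.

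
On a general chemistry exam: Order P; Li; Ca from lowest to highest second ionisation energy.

Ca < P < Li

The second ionization energy removes an electron from the +1 ion. For each element: P⁺ still has 4 valence electrons; Li⁺ is the bare [He] core; Ca⁺ still has 1 valence electron.
Core electrons are held far more tightly than valence electrons, so Li tops the IE_2 order.
Valence configurations: P⁺ [Ne]3s²3p², Ca⁺ [Ar]4s¹.
Tabulated IE_2 (kJ/mol): P 1907, Li 7298, Ca 1145.
Putting it together, IE_2: Ca < P < Li.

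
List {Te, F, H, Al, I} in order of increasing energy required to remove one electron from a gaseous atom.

Al < Te < I < H < F

Across a period the outer electron is held more tightly (higher IE₁); down a group it sits in a higher shell, more shielded, and comes off more easily.
Neither a single period nor a single group — weigh both effects.
Te > Al: the two effects oppose for this pair; the across-period effect wins (869 vs 578 kJ/mol).
I > Te: both are in period 5; the period trend gives I the larger value.
H > I: period and group pull opposite ways; the down-group shift dominates (1312 vs 1008 kJ/mol).
F > H: period and group pull opposite ways; the across-period shift dominates (1681 vs 1312 kJ/mol).
Approximate values (kJ/mol): H 1312, F 1681, Al 578, Te 869, I 1008.
So from lowest to highest: Al < Te < I < H < F.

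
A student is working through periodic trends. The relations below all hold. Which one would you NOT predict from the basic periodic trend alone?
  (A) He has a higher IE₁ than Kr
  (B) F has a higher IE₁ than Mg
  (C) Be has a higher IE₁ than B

(C)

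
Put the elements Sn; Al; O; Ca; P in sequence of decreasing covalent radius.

Ca > Sn > Al > P > O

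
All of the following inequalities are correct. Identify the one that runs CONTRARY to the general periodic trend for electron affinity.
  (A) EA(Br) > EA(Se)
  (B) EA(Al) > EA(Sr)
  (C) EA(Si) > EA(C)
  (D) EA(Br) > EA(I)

(C)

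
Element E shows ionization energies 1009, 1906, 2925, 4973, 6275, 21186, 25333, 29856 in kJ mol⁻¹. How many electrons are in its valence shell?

Look for the largest jump between consecutive ionization energies: IE6/IE5 ≈ 3.4, far larger than any earlier ratio.
That jump marks the point where a core electron is being removed. So the atom has 5 valence electrons.

5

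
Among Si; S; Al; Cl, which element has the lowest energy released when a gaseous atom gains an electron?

Al is in period 3, group 13; Si is in period 3, group 14; S is in period 3, group 16; Cl is in period 3, group 17.
Adding an electron releases more energy for atoms nearer the top right (short of the noble gases).
All lie in period 3, so electron affinity increases left to right.
The lowest energy released when a gaseous atom gains an electron among these belongs to Al.

Al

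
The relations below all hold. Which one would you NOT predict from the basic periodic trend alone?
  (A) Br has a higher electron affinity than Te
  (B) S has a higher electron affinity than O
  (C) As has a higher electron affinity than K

(B)

The general trend: electron affinity increases across a period and decreases down a group.
(A) Br (period 4, group 17) vs Te (period 5, group 16): the stated order agrees with the simple trend.
(B) S (period 3, group 16) vs O (period 2, group 16): the stated order contradicts the simple trend.
(C) As (period 4, group 15) vs K (period 4, group 1): the stated order agrees with the simple trend.
The exception is (B): the compact 2p subshell of O repels the added electron more than S's larger 3p does.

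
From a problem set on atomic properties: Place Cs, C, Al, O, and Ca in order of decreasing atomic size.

Cs, Ca, Al, C, O

C is in period 2, group 14; O is in period 2, group 16; Al is in period 3, group 13; Ca is in period 4, group 2; Cs is in period 6, group 1.
Moving right in a period, electrons are added to the same shell under a stronger nuclear pull, so atoms get smaller; moving down, a new shell is opened and atoms get larger.
Here both period and group differ, so the two effects have to be weighed against each other.
C > O: C lies to the left of O in period 2, so the across-period effect alone puts C larger.
Al > C: relative to C, both the across-period and down-group shifts push Al's atomic radius up.
Ca > Al: both effects reinforce here, so Ca is clearly the larger of the two.
Cs > Ca: both effects reinforce here, so Cs is clearly the larger of the two.
For reference (pm): C 75, O 63, Al 126, Ca 171, Cs 232.
So from largest to smallest: Cs > Ca > Al > C > O.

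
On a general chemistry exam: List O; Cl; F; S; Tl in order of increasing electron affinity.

O is in period 2, group 16; F is in period 2, group 17; S is in period 3, group 16; Cl is in period 3, group 17; Tl is in period 6, group 13.
EA tends to increase across a period and decrease down a group, though the pattern is less regular than for IE or radius.
These span different periods and groups, so the two trends combine.
O > Tl: relative to Tl, both the across-period and down-group shifts push O's electron affinity up.
S > O: this pair runs against the simple trend — see the exception note.
F > S: both effects reinforce here, so F is clearly the higher of the two.
Cl > F: this pair runs against the simple trend — see the exception note.
Note the exception: S has a higher electron affinity than O, contrary to the simple trend — the compact 2p subshell of O repels the added electron more than S's larger 3p does.
Note the exception: Cl has a higher electron affinity than F, contrary to the simple trend — F's small 2p subshell makes the incoming electron feel strong e⁻–e⁻ repulsion, so Cl actually releases more energy on gaining an electron.
For reference (kJ/mol): O 141, F 328, S 200, Cl 349, Tl 19.
So from lowest to highest: Tl < O < S < F < Cl.

Tl < O < S < F < Cl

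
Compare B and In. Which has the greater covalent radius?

B is in period 2, group 13; In is in period 5, group 13.
Atomic radius shrinks across a period as nuclear charge pulls the same shell inward, and grows down a group as new shells are added.
All are in group 13, so atomic radius increases down the group.
So In has the greater covalent radius (In > B).

In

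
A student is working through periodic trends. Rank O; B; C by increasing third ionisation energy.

B < C < O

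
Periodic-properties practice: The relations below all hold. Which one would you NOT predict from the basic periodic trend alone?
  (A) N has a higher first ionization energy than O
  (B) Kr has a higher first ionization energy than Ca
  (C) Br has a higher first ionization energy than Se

The general trend: first ionization energy increases across a period and decreases down a group.
(A) N (period 2, group 15) vs O (period 2, group 16): the stated order contradicts the simple trend.
(B) Kr (period 4, group 18) vs Ca (period 4, group 2): the stated order agrees with the simple trend.
(C) Br (period 4, group 17) vs Se (period 4, group 16): the stated order agrees with the simple trend.
The exception is (A): pairing an electron in O's 2p⁴ costs repulsion energy, so O ionizes more easily than half-filled N (2p³).

(A)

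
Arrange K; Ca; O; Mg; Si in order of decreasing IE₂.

The second ionization energy removes an electron from the +1 ion. For each element: K⁺ is the bare [Ar] core; Ca⁺ still has 1 valence electron; O⁺ still has 5 valence electrons; Mg⁺ still has 1 valence electron; Si⁺ still has 3 valence electrons.
Usually core removal costs more than valence removal, but here the competition is close: a tightly held n=2 valence electron can cost more to remove than an n=3 core electron, so the actual values have to decide it.
Valence configurations: Ca⁺ [Ar]4s¹, O⁺ [He]2s²2p³, Mg⁺ [Ne]3s¹, Si⁺ [Ne]3s²3p¹.
The numbers (kJ/mol): K 3052, Ca 1145, O 3388, Mg 1451, Si 1577.
Hence IE_2: Ca < Mg < Si < K < O.

O > K > Si > Mg > Ca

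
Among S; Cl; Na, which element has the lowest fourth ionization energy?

Consider each +3 ion: S³⁺ still has 3 valence electrons; Cl³⁺ still has 4 valence electrons; Na³⁺ is already 2 electrons into the core.
Pulling an electron out of a noble-gas core costs far more than removing a remaining valence electron, so Na sits at the high end of IE_4.
Valence configurations: S³⁺ [Ne]3s²3p¹, Cl³⁺ [Ne]3s²3p².
The numbers (kJ/mol): S 4556, Cl 5159, Na 9543.
Hence IE_4: S < Cl < Na.

S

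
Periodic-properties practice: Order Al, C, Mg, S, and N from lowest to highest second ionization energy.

Mg < Al < S < C < N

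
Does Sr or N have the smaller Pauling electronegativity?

Atoms toward the upper right of the periodic table pull bonding electrons most strongly.
Neither a single period nor a single group — weigh both effects.
N > Sr: both effects reinforce here, so N is clearly the higher of the two.
Tabulated electronegativity (Pauling): N 3.04, Sr 0.95.
So Sr has the smaller Pauling electronegativity (Sr < N).

Sr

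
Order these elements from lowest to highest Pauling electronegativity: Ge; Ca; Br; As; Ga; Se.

Ca < Ga < Ge < As < Se < Br

Ca is in period 4, group 2; Ga is in period 4, group 13; Ge is in period 4, group 14; As is in period 4, group 15; Se is in period 4, group 16; Br is in period 4, group 17.
Atoms toward the upper right of the periodic table pull bonding electrons most strongly.
All lie in period 4, so electronegativity increases left to right.
So from lowest to highest: Ca < Ga < Ge < As < Se < Br.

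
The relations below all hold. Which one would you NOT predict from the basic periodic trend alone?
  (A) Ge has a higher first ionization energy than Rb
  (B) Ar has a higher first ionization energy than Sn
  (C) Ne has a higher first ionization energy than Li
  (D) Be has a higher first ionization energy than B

The general trend: first ionization energy increases across a period and decreases down a group.
(A) Ge (period 4, group 14) vs Rb (period 5, group 1): the stated order agrees with the simple trend.
(B) Ar (period 3, group 18) vs Sn (period 5, group 14): the stated order agrees with the simple trend.
(C) Ne (period 2, group 18) vs Li (period 2, group 1): the stated order agrees with the simple trend.
(D) Be (period 2, group 2) vs B (period 2, group 13): the stated order contradicts the simple trend.
The exception is (D): removing B's lone 2p electron is easier than breaking Be's filled 2s².

(D)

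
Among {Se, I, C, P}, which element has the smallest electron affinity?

C is in period 2, group 14; P is in period 3, group 15; Se is in period 4, group 16; I is in period 5, group 17.
Adding an electron releases more energy for atoms nearer the top right (short of the noble gases).
A diagonal step moves right (one effect) and down (the opposite effect) at once.
C > P: period and group pull opposite ways; the down-group shift dominates (122 vs 72 kJ/mol).
Se > C: the two effects oppose for this pair; the across-period effect wins (195 vs 122 kJ/mol).
I > Se: the two effects oppose for this pair; the across-period effect wins (295 vs 195 kJ/mol).
Tabulated electron affinity (kJ/mol): C 122, P 72, Se 195, I 295.
The smallest electron affinity among these belongs to P.

P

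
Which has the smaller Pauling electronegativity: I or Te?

Te is in period 5, group 16; I is in period 5, group 17.
EN rises left→right (higher Z_eff, smaller atoms) and falls top→bottom (larger, more shielded atoms).
All lie in period 5, so electronegativity increases left to right.
So Te has the smaller Pauling electronegativity (Te < I).

Te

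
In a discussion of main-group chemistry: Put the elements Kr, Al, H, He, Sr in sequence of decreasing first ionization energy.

He > Kr > H > Al > Sr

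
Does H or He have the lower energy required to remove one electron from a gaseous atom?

H

H is in period 1, group 1; He is in period 1, group 18.
First ionization energy rises across a period (greater Z_eff holds electrons more tightly) and falls down a group (valence electrons are farther from the nucleus).
All lie in period 1, so first ionization energy increases left to right.
So H has the lower energy required to remove one electron from a gaseous atom (H < He).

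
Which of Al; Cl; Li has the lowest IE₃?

After 2 electrons have been removed, what remains? Al²⁺ still has 1 valence electron; Cl²⁺ still has 5 valence electrons; Li²⁺ is already 1 electron into the core.
Breaking into a closed-shell core is much more expensive than removing a leftover valence electron — Li has the largest IE_3 here.
Valence configurations: Al²⁺ [Ne]3s¹, Cl²⁺ [Ne]3s²3p³.
Approximate IE_3 values (kJ/mol): Al 2745, Cl 3822, Li 11815.
So the third ionization energies run Al < Cl < Li.

Al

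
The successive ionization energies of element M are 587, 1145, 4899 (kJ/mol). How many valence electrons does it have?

Look for the largest jump between consecutive ionization energies: IE3/IE2 ≈ 4.3, far larger than any earlier ratio.
That jump marks the point where a core electron is being removed. So the atom has 2 valence electrons.

2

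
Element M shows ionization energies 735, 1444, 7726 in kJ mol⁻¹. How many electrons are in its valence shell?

2

Look for the largest jump between consecutive ionization energies: IE3/IE2 ≈ 5.4, far larger than any earlier ratio.
That jump marks the point where a core electron is being removed. So the atom has 2 valence electrons.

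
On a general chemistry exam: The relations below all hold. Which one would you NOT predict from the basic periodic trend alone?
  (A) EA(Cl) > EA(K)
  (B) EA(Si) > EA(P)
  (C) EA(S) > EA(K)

(B)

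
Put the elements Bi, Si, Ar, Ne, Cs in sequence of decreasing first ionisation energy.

Ne is in period 2, group 18; Si is in period 3, group 14; Ar is in period 3, group 18; Cs is in period 6, group 1; Bi is in period 6, group 15.
IE₁ increases left→right with effective nuclear charge and decreases top→bottom as the valence shell moves farther out.
Here both period and group differ, so the two effects have to be weighed against each other.
Bi > Cs: both are in period 6; the period trend gives Bi the larger value.
Si > Bi: period and group pull opposite ways; the down-group shift dominates (786 vs 703 kJ/mol).
Ar > Si: Ar lies to the right of Si in period 3, so the across-period effect alone puts Ar higher.
Ne > Ar: they share group 18; the group trend gives Ne the larger value.
Approximate values (kJ/mol): Ne 2081, Si 786, Ar 1521, Cs 376, Bi 703.
So from highest to lowest: Ne > Ar > Si > Bi > Cs.

Ne, Ar, Si, Bi, Cs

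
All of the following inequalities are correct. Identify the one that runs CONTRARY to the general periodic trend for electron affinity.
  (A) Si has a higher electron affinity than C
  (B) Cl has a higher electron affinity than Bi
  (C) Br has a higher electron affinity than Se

(A)

The general trend: electron affinity increases across a period and decreases down a group.
(A) Si (period 3, group 14) vs C (period 2, group 14): the stated order contradicts the simple trend.
(B) Cl (period 3, group 17) vs Bi (period 6, group 15): the stated order agrees with the simple trend.
(C) Br (period 4, group 17) vs Se (period 4, group 16): the stated order agrees with the simple trend.
The exception is (A): Si's larger, more diffuse 3p orbitals accept an added electron slightly more readily than C's compact 2p.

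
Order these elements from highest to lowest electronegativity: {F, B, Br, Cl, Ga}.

B is in period 2, group 13; F is in period 2, group 17; Cl is in period 3, group 17; Ga is in period 4, group 13; Br is in period 4, group 17.
Electronegativity increases across a period and decreases down a group, tracking effective nuclear charge and atomic size.
Neither a single period nor a single group — weigh both effects.
B > Ga: B sits above Ga in group 13, so the down-group effect alone puts B higher.
Br > B: the two effects oppose for this pair; the across-period effect wins (2.96 vs 2.04).
Cl > Br: they share group 17; the group trend gives Cl the larger value.
F > Cl: they share group 17; the group trend gives F the larger value.
Approximate values (Pauling): B 2.04, F 3.98, Cl 3.16, Ga 1.81, Br 2.96.
So from highest to lowest: F > Cl > Br > B > Ga.

F > Cl > Br > B > Ga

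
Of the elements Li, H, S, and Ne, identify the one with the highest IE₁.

H is in period 1, group 1; Li is in period 2, group 1; Ne is in period 2, group 18; S is in period 3, group 16.
First ionization energy rises across a period (greater Z_eff holds electrons more tightly) and falls down a group (valence electrons are farther from the nucleus).
Neither a single period nor a single group — weigh both effects.
S > Li: period and group pull opposite ways; the across-period shift dominates (1000 vs 520 kJ/mol).
H > S: the two effects oppose for this pair; the down-group effect wins (1312 vs 1000 kJ/mol).
Ne > H: period and group pull opposite ways; the across-period shift dominates (2081 vs 1312 kJ/mol).
Approximate values (kJ/mol): H 1312, Li 520, Ne 2081, S 1000.
The highest IE₁ among these belongs to Ne.

Ne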